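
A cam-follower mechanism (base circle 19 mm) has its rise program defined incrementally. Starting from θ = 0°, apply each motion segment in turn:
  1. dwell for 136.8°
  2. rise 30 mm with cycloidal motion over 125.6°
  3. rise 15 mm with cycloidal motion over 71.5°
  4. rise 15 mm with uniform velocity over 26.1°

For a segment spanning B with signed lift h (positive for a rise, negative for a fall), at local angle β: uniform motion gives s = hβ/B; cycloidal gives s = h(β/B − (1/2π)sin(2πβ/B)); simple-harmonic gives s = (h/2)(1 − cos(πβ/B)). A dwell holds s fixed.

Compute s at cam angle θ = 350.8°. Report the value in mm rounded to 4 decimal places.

seg 1 [0°–136.8°] dwell: s stays 0.0000
seg 2 [136.8°–262.4°] cycloidal, h=30: full span → s += 30 → s = 30.0000
seg 3 [262.4°–333.9°] cycloidal, h=15: full span → s += 15 → s = 45.0000
seg 4 [333.9°–360°] uniform, h=15: θ=350.8° here. β=16.9, B=26.1. 15·16.9/26.1 = 9.7126 → s = 54.7126

54.7126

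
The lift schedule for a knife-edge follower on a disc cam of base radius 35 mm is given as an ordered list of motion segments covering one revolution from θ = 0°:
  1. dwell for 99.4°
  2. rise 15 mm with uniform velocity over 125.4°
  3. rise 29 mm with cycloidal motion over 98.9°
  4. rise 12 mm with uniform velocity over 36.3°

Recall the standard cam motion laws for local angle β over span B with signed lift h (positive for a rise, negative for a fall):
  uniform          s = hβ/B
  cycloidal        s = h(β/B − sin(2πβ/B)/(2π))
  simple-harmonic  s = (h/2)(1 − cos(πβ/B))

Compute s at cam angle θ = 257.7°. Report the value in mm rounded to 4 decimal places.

seg 1 [0°–99.4°] dwell: s stays 0.0000
seg 2 [99.4°–224.8°] uniform, h=15: full span → s += 15 → s = 15.0000
seg 3 [224.8°–323.7°] cycloidal, h=29: θ=257.7° here. β=32.9, B=98.9. 29·(0.3327 − sin(2π·0.3327)/(2π)) = 5.6402 → s = 20.6402

20.6402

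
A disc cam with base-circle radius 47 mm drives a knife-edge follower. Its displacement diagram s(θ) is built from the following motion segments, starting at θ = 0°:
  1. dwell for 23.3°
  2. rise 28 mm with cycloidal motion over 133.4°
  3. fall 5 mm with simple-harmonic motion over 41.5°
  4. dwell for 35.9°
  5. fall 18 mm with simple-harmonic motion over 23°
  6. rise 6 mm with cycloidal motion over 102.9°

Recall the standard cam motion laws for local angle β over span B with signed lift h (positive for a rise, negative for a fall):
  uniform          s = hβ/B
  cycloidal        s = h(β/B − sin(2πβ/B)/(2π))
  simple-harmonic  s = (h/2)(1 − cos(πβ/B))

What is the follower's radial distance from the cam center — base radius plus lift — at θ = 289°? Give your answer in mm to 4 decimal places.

seg 1 [0°–23.3°] dwell: s stays 0.0000
seg 2 [23.3°–156.7°] cycloidal, h=28: full span → s += 28 → s = 28.0000
seg 3 [156.7°–198.2°] simple-harmonic, h=-5: full span → s += -5 → s = 23.0000
seg 4 [198.2°–234.1°] dwell: s stays 23.0000
seg 5 [234.1°–257.1°] simple-harmonic, h=-18: full span → s += -18 → s = 5.0000
seg 6 [257.1°–360°] cycloidal, h=6: θ=289° here. β=31.9, B=102.9. 6·(0.3100 − sin(2π·0.3100)/(2π)) = 0.9722 → s = 5.9722
radial distance = base radius + s = 47 + 5.9722 = 52.9722

52.9722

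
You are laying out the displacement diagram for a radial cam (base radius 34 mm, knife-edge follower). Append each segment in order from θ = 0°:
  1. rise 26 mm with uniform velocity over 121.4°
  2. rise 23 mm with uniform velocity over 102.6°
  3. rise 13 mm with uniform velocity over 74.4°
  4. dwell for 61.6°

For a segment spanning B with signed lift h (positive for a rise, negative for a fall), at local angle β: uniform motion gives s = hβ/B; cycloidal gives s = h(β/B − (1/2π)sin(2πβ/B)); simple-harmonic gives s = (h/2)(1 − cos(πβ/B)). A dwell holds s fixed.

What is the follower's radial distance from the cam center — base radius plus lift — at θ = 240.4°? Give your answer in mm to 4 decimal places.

seg 1 [0°–121.4°] uniform, h=26: full span → s += 26 → s = 26.0000
seg 2 [121.4°–224°] uniform, h=23: full span → s += 23 → s = 49.0000
seg 3 [224°–298.4°] uniform, h=13: θ=240.4° here. β=16.4, B=74.4. 13·16.4/74.4 = 2.8656 → s = 51.8656
radial distance = base radius + s = 34 + 51.8656 = 85.8656

85.8656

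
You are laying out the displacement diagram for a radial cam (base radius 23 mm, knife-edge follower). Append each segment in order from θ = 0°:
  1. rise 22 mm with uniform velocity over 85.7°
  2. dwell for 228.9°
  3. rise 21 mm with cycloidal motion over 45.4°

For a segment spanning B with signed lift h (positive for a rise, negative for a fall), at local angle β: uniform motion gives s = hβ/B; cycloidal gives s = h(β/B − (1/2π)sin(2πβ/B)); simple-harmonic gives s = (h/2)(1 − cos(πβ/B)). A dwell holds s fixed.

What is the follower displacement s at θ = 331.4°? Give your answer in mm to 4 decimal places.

seg 1 [0°–85.7°] uniform, h=22: full span → s += 22 → s = 22.0000
seg 2 [85.7°–314.6°] dwell: s stays 22.0000
seg 3 [314.6°–360°] cycloidal, h=21: θ=331.4° here. β=16.8, B=45.4. 21·(0.3700 − sin(2π·0.3700)/(2π)) = 5.3352 → s = 27.3352

27.3352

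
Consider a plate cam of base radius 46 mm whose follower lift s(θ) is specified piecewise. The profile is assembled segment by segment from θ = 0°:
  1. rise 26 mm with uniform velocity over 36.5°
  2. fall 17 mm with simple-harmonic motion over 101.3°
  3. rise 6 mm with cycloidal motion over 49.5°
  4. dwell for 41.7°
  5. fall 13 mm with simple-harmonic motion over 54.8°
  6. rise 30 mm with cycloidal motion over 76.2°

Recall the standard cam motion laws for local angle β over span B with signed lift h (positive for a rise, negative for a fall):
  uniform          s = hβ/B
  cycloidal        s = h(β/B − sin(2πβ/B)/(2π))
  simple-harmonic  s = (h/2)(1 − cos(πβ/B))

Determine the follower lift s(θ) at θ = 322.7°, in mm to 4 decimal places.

seg 1 [0°–36.5°] uniform, h=26: full span → s += 26 → s = 26.0000
seg 2 [36.5°–137.8°] simple-harmonic, h=-17: full span → s += -17 → s = 9.0000
seg 3 [137.8°–187.3°] cycloidal, h=6: full span → s += 6 → s = 15.0000
seg 4 [187.3°–229°] dwell: s stays 15.0000
seg 5 [229°–283.8°] simple-harmonic, h=-13: full span → s += -13 → s = 2.0000
seg 6 [283.8°–360°] cycloidal, h=30: θ=322.7° here. β=38.9, B=76.2. 30·(0.5105 − sin(2π·0.5105)/(2π)) = 15.6297 → s = 17.6297

17.6297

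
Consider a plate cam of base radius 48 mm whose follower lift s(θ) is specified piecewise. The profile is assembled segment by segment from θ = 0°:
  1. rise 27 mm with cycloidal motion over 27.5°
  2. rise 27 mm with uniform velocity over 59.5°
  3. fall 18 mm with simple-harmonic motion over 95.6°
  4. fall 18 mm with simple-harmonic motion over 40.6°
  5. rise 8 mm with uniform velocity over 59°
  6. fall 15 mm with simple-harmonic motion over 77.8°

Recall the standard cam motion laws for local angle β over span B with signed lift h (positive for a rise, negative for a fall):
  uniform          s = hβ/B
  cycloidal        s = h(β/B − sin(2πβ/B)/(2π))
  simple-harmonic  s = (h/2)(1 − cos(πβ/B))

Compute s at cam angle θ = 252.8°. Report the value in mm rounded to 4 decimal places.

seg 1 [0°–27.5°] cycloidal, h=27: full span → s += 27 → s = 27.0000
seg 2 [27.5°–87°] uniform, h=27: full span → s += 27 → s = 54.0000
seg 3 [87°–182.6°] simple-harmonic, h=-18: full span → s += -18 → s = 36.0000
seg 4 [182.6°–223.2°] simple-harmonic, h=-18: full span → s += -18 → s = 18.0000
seg 5 [223.2°–282.2°] uniform, h=8: θ=252.8° here. β=29.6, B=59. 8·29.6/59 = 4.0136 → s = 22.0136

22.0136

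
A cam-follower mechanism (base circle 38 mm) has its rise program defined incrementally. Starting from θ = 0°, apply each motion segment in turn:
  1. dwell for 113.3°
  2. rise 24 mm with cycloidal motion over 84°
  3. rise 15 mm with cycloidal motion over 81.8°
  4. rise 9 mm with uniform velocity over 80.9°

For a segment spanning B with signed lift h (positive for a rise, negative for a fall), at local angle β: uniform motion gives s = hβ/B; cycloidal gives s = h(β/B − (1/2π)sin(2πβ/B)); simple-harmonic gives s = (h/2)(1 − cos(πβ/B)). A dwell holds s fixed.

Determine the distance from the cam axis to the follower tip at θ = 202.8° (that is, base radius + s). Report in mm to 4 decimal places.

seg 1 [0°–113.3°] dwell: s stays 0.0000
seg 2 [113.3°–197.3°] cycloidal, h=24: full span → s += 24 → s = 24.0000
seg 3 [197.3°–279.1°] cycloidal, h=15: θ=202.8° here. β=5.5, B=81.8. 15·(0.0672 − sin(2π·0.0672)/(2π)) = 0.0297 → s = 24.0297
radial distance = base radius + s = 38 + 24.0297 = 62.0297

62.0297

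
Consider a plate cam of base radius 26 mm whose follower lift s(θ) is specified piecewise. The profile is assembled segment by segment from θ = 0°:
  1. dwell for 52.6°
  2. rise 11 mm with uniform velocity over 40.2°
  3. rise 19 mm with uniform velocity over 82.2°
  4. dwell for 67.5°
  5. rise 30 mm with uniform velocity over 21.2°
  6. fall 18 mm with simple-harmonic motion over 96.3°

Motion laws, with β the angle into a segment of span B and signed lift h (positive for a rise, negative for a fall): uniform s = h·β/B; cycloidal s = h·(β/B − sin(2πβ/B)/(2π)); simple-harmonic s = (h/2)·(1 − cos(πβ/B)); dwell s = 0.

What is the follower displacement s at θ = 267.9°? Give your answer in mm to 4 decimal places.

seg 1 [0°–52.6°] dwell: s stays 0.0000
seg 2 [52.6°–92.8°] uniform, h=11: full span → s += 11 → s = 11.0000
seg 3 [92.8°–175°] uniform, h=19: full span → s += 19 → s = 30.0000
seg 4 [175°–242.5°] dwell: s stays 30.0000
seg 5 [242.5°–263.7°] uniform, h=30: full span → s += 30 → s = 60.0000
seg 6 [263.7°–360°] simple-harmonic, h=-18: θ=267.9° here. β=4.2, B=96.3. -18/2·(1 − cos(π·0.0436)) = -0.0843 → s = 59.9157

59.9157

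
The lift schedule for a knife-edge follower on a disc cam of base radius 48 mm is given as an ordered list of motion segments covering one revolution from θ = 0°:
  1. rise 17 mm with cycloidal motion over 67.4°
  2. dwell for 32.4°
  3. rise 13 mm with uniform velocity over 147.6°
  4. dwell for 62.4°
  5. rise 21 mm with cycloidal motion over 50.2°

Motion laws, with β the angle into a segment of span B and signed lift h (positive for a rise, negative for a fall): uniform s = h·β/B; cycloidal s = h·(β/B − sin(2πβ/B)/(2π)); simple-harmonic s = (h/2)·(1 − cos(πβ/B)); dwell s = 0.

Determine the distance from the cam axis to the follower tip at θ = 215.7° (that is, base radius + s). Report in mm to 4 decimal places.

seg 1 [0°–67.4°] cycloidal, h=17: full span → s += 17 → s = 17.0000
seg 2 [67.4°–99.8°] dwell: s stays 17.0000
seg 3 [99.8°–247.4°] uniform, h=13: θ=215.7° here. β=115.9, B=147.6. 13·115.9/147.6 = 10.2080 → s = 27.2080
radial distance = base radius + s = 48 + 27.2080 = 75.2080

75.2080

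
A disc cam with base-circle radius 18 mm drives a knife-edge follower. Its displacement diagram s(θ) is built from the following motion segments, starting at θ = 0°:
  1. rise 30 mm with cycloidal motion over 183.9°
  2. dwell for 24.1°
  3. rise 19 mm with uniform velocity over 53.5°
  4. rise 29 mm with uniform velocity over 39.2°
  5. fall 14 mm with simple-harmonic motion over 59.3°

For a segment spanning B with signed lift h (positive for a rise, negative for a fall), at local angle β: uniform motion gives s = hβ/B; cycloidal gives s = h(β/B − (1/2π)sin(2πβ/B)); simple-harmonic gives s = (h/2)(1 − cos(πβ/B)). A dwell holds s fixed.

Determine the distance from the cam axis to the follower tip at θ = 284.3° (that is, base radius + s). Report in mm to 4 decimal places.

seg 1 [0°–183.9°] cycloidal, h=30: full span → s += 30 → s = 30.0000
seg 2 [183.9°–208°] dwell: s stays 30.0000
seg 3 [208°–261.5°] uniform, h=19: full span → s += 19 → s = 49.0000
seg 4 [261.5°–300.7°] uniform, h=29: θ=284.3° here. β=22.8, B=39.2. 29·22.8/39.2 = 16.8673 → s = 65.8673
radial distance = base radius + s = 18 + 65.8673 = 83.8673

83.8673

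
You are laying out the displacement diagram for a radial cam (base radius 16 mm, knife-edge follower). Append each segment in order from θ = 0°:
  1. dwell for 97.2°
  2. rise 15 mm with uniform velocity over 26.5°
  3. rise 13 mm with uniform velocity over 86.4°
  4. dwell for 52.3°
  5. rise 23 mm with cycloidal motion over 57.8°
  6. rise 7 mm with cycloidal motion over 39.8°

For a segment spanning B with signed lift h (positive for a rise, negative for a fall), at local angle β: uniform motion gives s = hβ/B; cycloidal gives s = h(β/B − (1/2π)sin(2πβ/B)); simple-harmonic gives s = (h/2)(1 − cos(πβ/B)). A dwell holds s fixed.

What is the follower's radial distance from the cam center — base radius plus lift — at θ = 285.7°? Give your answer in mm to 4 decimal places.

seg 1 [0°–97.2°] dwell: s stays 0.0000
seg 2 [97.2°–123.7°] uniform, h=15: full span → s += 15 → s = 15.0000
seg 3 [123.7°–210.1°] uniform, h=13: full span → s += 13 → s = 28.0000
seg 4 [210.1°–262.4°] dwell: s stays 28.0000
seg 5 [262.4°–320.2°] cycloidal, h=23: θ=285.7° here. β=23.3, B=57.8. 23·(0.4031 − sin(2π·0.4031)/(2π)) = 7.1784 → s = 35.1784
radial distance = base radius + s = 16 + 35.1784 = 51.1784

51.1784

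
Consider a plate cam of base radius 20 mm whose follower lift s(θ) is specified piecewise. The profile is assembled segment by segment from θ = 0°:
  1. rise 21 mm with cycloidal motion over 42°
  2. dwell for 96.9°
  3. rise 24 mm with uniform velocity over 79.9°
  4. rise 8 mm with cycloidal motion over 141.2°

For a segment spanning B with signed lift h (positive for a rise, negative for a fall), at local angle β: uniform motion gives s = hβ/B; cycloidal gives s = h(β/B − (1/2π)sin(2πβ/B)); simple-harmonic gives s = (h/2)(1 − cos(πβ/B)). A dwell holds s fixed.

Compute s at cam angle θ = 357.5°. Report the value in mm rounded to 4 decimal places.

seg 1 [0°–42°] cycloidal, h=21: full span → s += 21 → s = 21.0000
seg 2 [42°–138.9°] dwell: s stays 21.0000
seg 3 [138.9°–218.8°] uniform, h=24: full span → s += 24 → s = 45.0000
seg 4 [218.8°–360°] cycloidal, h=8: θ=357.5° here. β=138.7, B=141.2. 8·(0.9823 − sin(2π·0.9823)/(2π)) = 7.9997 → s = 52.9997

52.9997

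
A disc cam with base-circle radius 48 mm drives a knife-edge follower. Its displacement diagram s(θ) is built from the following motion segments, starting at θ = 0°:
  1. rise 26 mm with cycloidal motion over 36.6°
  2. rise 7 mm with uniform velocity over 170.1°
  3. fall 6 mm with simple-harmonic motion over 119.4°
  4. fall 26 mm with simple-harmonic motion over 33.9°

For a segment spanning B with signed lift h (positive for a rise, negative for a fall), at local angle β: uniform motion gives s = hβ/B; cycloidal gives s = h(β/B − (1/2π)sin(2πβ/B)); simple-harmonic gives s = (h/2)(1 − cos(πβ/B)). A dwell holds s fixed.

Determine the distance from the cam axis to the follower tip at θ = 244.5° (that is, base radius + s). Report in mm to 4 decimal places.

seg 1 [0°–36.6°] cycloidal, h=26: full span → s += 26 → s = 26.0000
seg 2 [36.6°–206.7°] uniform, h=7: full span → s += 7 → s = 33.0000
seg 3 [206.7°–326.1°] simple-harmonic, h=-6: θ=244.5° here. β=37.8, B=119.4. -6/2·(1 − cos(π·0.3166)) = -1.3654 → s = 31.6346
radial distance = base radius + s = 48 + 31.6346 = 79.6346

79.6346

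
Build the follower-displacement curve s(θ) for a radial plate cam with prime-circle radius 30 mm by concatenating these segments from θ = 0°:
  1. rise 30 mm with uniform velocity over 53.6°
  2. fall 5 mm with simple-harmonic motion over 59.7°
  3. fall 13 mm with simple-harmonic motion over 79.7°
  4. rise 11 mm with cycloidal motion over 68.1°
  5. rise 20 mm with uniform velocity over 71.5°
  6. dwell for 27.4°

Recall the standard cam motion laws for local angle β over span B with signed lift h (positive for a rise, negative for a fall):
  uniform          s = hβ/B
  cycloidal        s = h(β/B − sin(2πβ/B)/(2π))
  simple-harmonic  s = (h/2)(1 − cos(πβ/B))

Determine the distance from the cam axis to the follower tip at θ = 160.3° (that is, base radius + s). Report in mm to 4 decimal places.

seg 1 [0°–53.6°] uniform, h=30: full span → s += 30 → s = 30.0000
seg 2 [53.6°–113.3°] simple-harmonic, h=-5: full span → s += -5 → s = 25.0000
seg 3 [113.3°–193°] simple-harmonic, h=-13: θ=160.3° here. β=47, B=79.7. -13/2·(1 − cos(π·0.5897)) = -8.3078 → s = 16.6922
radial distance = base radius + s = 30 + 16.6922 = 46.6922

46.6922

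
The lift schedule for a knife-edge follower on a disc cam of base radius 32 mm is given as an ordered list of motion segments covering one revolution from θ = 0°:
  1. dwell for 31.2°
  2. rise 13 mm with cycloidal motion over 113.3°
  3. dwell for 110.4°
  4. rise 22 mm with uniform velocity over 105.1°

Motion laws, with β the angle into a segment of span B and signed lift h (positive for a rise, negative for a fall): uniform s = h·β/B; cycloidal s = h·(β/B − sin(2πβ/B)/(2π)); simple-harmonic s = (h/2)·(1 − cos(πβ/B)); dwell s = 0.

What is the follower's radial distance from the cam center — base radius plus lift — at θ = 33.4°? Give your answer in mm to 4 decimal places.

seg 1 [0°–31.2°] dwell: s stays 0.0000
seg 2 [31.2°–144.5°] cycloidal, h=13: θ=33.4° here. β=2.2, B=113.3. 13·(0.0194 − sin(2π·0.0194)/(2π)) = 0.0006 → s = 0.0006
radial distance = base radius + s = 32 + 0.0006 = 32.0006

32.0006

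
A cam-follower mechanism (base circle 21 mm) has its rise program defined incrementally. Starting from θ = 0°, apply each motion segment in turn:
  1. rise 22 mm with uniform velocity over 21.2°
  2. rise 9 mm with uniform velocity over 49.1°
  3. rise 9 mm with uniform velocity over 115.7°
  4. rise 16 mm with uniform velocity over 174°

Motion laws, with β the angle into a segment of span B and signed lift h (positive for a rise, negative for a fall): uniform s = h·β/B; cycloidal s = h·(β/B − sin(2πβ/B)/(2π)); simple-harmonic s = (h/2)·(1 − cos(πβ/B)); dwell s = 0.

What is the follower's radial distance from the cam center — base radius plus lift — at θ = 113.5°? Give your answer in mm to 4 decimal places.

seg 1 [0°–21.2°] uniform, h=22: full span → s += 22 → s = 22.0000
seg 2 [21.2°–70.3°] uniform, h=9: full span → s += 9 → s = 31.0000
seg 3 [70.3°–186°] uniform, h=9: θ=113.5° here. β=43.2, B=115.7. 9·43.2/115.7 = 3.3604 → s = 34.3604
radial distance = base radius + s = 21 + 34.3604 = 55.3604

55.3604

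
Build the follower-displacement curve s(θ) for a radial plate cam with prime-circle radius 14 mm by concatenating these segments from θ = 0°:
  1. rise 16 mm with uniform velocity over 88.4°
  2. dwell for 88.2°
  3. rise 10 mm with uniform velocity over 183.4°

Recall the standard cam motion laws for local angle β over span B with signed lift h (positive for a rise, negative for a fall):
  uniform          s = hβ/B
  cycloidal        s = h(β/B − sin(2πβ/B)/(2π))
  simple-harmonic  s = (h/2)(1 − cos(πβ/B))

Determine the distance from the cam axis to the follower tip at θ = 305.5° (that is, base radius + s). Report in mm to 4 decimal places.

seg 1 [0°–88.4°] uniform, h=16: full span → s += 16 → s = 16.0000
seg 2 [88.4°–176.6°] dwell: s stays 16.0000
seg 3 [176.6°–360°] uniform, h=10: θ=305.5° here. β=128.9, B=183.4. 10·128.9/183.4 = 7.0284 → s = 23.0284
radial distance = base radius + s = 14 + 23.0284 = 37.0284

37.0284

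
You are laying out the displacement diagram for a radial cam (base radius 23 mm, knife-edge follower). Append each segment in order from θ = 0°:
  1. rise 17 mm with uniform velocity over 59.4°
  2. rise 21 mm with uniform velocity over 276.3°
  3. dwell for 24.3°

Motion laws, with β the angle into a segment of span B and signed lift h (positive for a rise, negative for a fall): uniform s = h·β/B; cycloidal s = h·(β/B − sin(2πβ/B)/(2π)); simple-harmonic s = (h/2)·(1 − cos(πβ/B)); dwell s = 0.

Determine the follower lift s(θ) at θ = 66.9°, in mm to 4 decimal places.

seg 1 [0°–59.4°] uniform, h=17: full span → s += 17 → s = 17.0000
seg 2 [59.4°–335.7°] uniform, h=21: θ=66.9° here. β=7.5, B=276.3. 21·7.5/276.3 = 0.5700 → s = 17.5700

17.5700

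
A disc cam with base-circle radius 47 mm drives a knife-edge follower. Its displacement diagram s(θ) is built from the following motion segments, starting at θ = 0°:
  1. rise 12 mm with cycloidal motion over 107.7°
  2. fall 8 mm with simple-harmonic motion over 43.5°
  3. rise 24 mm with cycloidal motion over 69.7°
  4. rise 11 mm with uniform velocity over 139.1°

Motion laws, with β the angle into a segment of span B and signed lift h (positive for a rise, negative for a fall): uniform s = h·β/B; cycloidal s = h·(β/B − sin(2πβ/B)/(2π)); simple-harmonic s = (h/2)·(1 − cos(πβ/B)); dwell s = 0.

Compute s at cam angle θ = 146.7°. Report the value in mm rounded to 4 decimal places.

seg 1 [0°–107.7°] cycloidal, h=12: full span → s += 12 → s = 12.0000
seg 2 [107.7°–151.2°] simple-harmonic, h=-8: θ=146.7° here. β=39, B=43.5. -8/2·(1 − cos(π·0.8966)) = -7.7906 → s = 4.2094

4.2094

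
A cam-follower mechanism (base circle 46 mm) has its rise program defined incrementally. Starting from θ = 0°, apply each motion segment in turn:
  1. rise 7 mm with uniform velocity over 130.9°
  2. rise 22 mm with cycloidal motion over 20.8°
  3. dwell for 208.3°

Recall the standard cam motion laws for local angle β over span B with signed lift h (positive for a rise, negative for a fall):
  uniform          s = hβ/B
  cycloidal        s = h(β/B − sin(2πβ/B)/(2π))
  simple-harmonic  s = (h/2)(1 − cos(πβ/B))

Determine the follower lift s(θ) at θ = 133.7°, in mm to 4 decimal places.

seg 1 [0°–130.9°] uniform, h=7: full span → s += 7 → s = 7.0000
seg 2 [130.9°–151.7°] cycloidal, h=22: θ=133.7° here. β=2.8, B=20.8. 22·(0.1346 − sin(2π·0.1346)/(2π)) = 0.3407 → s = 7.3407

7.3407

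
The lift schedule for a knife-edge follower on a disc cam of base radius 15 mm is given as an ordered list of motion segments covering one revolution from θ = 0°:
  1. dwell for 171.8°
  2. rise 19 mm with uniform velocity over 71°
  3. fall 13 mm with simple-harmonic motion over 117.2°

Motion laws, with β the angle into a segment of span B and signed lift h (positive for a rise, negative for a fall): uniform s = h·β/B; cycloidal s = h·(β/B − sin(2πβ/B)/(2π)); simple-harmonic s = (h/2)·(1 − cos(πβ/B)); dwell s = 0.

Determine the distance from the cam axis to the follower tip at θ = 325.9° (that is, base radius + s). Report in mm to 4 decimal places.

seg 1 [0°–171.8°] dwell: s stays 0.0000
seg 2 [171.8°–242.8°] uniform, h=19: full span → s += 19 → s = 19.0000
seg 3 [242.8°–360°] simple-harmonic, h=-13: θ=325.9° here. β=83.1, B=117.2. -13/2·(1 − cos(π·0.7090)) = -10.4685 → s = 8.5315
radial distance = base radius + s = 15 + 8.5315 = 23.5315

23.5315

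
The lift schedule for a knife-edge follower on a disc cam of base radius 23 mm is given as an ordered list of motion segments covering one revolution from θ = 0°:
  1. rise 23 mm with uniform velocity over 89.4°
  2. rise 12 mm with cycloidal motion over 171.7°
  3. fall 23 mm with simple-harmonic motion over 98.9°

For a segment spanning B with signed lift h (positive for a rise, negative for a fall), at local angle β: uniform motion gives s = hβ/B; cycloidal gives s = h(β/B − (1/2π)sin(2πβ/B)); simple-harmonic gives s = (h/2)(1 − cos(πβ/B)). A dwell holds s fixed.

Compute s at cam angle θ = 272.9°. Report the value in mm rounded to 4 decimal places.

seg 1 [0°–89.4°] uniform, h=23: full span → s += 23 → s = 23.0000
seg 2 [89.4°–261.1°] cycloidal, h=12: full span → s += 12 → s = 35.0000
seg 3 [261.1°–360°] simple-harmonic, h=-23: θ=272.9° here. β=11.8, B=98.9. -23/2·(1 − cos(π·0.1193)) = -0.7985 → s = 34.2015

34.2015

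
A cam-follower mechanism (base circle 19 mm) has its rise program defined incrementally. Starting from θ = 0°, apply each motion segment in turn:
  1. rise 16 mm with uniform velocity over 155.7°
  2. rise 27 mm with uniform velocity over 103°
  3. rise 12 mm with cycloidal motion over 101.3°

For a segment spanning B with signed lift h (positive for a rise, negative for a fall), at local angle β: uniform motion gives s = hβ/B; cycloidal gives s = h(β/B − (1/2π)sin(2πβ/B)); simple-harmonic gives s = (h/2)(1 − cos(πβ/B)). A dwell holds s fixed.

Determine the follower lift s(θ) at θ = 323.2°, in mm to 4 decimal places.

seg 1 [0°–155.7°] uniform, h=16: full span → s += 16 → s = 16.0000
seg 2 [155.7°–258.7°] uniform, h=27: full span → s += 27 → s = 43.0000
seg 3 [258.7°–360°] cycloidal, h=12: θ=323.2° here. β=64.5, B=101.3. 12·(0.6367 − sin(2π·0.6367)/(2π)) = 9.0869 → s = 52.0869

52.0869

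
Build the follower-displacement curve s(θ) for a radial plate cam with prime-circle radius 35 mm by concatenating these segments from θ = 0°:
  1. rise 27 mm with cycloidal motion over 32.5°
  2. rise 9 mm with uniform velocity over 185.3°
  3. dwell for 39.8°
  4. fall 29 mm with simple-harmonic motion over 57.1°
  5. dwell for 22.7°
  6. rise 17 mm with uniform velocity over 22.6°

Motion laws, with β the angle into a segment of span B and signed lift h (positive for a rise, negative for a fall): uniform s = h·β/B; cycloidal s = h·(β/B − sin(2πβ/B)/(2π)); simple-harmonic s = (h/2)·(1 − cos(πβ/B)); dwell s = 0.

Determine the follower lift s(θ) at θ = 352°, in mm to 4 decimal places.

seg 1 [0°–32.5°] cycloidal, h=27: full span → s += 27 → s = 27.0000
seg 2 [32.5°–217.8°] uniform, h=9: full span → s += 9 → s = 36.0000
seg 3 [217.8°–257.6°] dwell: s stays 36.0000
seg 4 [257.6°–314.7°] simple-harmonic, h=-29: full span → s += -29 → s = 7.0000
seg 5 [314.7°–337.4°] dwell: s stays 7.0000
seg 6 [337.4°–360°] uniform, h=17: θ=352° here. β=14.6, B=22.6. 17·14.6/22.6 = 10.9823 → s = 17.9823

17.9823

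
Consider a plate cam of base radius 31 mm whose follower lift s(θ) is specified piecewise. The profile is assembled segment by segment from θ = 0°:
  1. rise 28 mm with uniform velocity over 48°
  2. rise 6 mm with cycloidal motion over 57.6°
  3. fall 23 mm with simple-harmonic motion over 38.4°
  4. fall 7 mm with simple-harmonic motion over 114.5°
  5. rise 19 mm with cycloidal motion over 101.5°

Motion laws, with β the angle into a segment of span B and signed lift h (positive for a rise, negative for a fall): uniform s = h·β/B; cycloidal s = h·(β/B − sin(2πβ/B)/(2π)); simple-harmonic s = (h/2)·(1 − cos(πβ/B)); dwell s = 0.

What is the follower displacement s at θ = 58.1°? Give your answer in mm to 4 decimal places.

seg 1 [0°–48°] uniform, h=28: full span → s += 28 → s = 28.0000
seg 2 [48°–105.6°] cycloidal, h=6: θ=58.1° here. β=10.1, B=57.6. 6·(0.1753 − sin(2π·0.1753)/(2π)) = 0.2003 → s = 28.2003

28.2003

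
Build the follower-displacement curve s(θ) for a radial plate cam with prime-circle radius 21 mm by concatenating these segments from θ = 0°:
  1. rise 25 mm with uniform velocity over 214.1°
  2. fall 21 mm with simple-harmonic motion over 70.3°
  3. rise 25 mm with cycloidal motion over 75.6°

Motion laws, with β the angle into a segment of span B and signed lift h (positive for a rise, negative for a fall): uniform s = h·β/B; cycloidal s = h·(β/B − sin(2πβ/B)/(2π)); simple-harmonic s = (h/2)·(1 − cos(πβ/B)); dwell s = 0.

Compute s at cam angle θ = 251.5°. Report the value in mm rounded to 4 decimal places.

seg 1 [0°–214.1°] uniform, h=25: full span → s += 25 → s = 25.0000
seg 2 [214.1°–284.4°] simple-harmonic, h=-21: θ=251.5° here. β=37.4, B=70.3. -21/2·(1 − cos(π·0.5320)) = -11.5540 → s = 13.4460

13.4460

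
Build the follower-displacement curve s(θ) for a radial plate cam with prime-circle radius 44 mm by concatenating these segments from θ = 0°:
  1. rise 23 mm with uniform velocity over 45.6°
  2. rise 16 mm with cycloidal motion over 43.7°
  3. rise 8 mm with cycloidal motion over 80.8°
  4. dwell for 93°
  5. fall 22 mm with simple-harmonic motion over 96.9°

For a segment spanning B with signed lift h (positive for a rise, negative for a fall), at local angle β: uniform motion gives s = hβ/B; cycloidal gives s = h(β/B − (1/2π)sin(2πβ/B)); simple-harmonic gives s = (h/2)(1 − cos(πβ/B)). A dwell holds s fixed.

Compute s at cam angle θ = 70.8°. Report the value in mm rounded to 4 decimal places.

seg 1 [0°–45.6°] uniform, h=23: full span → s += 23 → s = 23.0000
seg 2 [45.6°–89.3°] cycloidal, h=16: θ=70.8° here. β=25.2, B=43.7. 16·(0.5767 − sin(2π·0.5767)/(2π)) = 10.4062 → s = 33.4062

33.4062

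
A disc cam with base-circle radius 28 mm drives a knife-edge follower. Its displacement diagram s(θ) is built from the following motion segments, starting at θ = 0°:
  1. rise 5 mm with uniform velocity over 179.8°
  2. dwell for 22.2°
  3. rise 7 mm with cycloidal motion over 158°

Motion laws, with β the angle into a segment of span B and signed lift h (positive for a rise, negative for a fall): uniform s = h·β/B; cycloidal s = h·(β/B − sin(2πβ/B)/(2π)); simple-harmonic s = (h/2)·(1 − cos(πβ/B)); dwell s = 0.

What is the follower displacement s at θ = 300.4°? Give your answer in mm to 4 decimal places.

seg 1 [0°–179.8°] uniform, h=5: full span → s += 5 → s = 5.0000
seg 2 [179.8°–202°] dwell: s stays 5.0000
seg 3 [202°–360°] cycloidal, h=7: θ=300.4° here. β=98.4, B=158. 7·(0.6228 − sin(2π·0.6228)/(2π)) = 5.1362 → s = 10.1362

10.1362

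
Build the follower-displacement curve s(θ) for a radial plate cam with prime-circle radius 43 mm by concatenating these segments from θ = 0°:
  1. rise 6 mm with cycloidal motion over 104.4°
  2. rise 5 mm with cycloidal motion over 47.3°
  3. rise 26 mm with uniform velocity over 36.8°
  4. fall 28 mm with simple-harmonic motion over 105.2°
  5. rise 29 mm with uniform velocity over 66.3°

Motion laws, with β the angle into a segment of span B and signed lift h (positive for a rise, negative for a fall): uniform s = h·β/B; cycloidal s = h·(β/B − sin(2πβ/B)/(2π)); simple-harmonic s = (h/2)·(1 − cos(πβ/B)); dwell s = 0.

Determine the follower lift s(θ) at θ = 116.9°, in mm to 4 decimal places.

seg 1 [0°–104.4°] cycloidal, h=6: full span → s += 6 → s = 6.0000
seg 2 [104.4°–151.7°] cycloidal, h=5: θ=116.9° here. β=12.5, B=47.3. 5·(0.2643 − sin(2π·0.2643)/(2π)) = 0.5288 → s = 6.5288

6.5288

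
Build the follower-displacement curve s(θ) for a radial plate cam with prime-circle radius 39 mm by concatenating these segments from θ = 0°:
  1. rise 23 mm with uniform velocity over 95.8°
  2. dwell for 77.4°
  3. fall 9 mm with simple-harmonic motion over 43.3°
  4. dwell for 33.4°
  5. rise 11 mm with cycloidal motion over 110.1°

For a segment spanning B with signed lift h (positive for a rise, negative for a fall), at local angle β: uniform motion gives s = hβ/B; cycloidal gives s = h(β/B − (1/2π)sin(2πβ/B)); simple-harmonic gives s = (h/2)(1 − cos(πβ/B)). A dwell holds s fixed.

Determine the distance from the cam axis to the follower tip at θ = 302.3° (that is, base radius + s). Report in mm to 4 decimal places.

seg 1 [0°–95.8°] uniform, h=23: full span → s += 23 → s = 23.0000
seg 2 [95.8°–173.2°] dwell: s stays 23.0000
seg 3 [173.2°–216.5°] simple-harmonic, h=-9: full span → s += -9 → s = 14.0000
seg 4 [216.5°–249.9°] dwell: s stays 14.0000
seg 5 [249.9°–360°] cycloidal, h=11: θ=302.3° here. β=52.4, B=110.1. 11·(0.4759 − sin(2π·0.4759)/(2π)) = 4.9715 → s = 18.9715
radial distance = base radius + s = 39 + 18.9715 = 57.9715

57.9715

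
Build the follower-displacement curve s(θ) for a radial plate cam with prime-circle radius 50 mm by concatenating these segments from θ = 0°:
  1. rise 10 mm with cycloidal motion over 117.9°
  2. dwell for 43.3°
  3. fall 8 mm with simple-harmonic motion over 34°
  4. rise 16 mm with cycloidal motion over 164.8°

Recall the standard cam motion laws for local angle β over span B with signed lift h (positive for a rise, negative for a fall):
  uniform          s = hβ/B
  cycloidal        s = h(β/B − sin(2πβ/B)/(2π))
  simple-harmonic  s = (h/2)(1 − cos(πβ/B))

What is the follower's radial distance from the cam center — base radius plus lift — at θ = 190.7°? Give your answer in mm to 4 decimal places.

seg 1 [0°–117.9°] cycloidal, h=10: full span → s += 10 → s = 10.0000
seg 2 [117.9°–161.2°] dwell: s stays 10.0000
seg 3 [161.2°–195.2°] simple-harmonic, h=-8: θ=190.7° here. β=29.5, B=34. -8/2·(1 − cos(π·0.8676)) = -7.6592 → s = 2.3408
radial distance = base radius + s = 50 + 2.3408 = 52.3408

52.3408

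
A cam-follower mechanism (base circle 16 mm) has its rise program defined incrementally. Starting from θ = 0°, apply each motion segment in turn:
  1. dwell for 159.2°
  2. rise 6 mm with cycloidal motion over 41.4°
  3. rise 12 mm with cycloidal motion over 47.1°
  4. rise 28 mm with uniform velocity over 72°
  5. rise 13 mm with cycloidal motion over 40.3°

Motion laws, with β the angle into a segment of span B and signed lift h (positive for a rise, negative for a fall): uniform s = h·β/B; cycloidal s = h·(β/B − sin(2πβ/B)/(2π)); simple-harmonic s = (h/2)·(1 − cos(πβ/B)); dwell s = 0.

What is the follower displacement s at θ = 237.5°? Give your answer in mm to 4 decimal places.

seg 1 [0°–159.2°] dwell: s stays 0.0000
seg 2 [159.2°–200.6°] cycloidal, h=6: full span → s += 6 → s = 6.0000
seg 3 [200.6°–247.7°] cycloidal, h=12: θ=237.5° here. β=36.9, B=47.1. 12·(0.7834 − sin(2π·0.7834)/(2π)) = 11.2691 → s = 17.2691

17.2691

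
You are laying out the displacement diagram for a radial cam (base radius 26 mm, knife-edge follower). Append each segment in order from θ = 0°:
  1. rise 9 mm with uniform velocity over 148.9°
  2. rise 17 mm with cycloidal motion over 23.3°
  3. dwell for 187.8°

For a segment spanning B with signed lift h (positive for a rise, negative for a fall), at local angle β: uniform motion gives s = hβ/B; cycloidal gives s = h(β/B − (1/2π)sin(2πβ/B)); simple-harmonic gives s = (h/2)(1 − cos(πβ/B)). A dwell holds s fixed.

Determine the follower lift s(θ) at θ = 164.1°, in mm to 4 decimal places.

seg 1 [0°–148.9°] uniform, h=9: full span → s += 9 → s = 9.0000
seg 2 [148.9°–172.2°] cycloidal, h=17: θ=164.1° here. β=15.2, B=23.3. 17·(0.6524 − sin(2π·0.6524)/(2π)) = 13.3024 → s = 22.3024

22.3024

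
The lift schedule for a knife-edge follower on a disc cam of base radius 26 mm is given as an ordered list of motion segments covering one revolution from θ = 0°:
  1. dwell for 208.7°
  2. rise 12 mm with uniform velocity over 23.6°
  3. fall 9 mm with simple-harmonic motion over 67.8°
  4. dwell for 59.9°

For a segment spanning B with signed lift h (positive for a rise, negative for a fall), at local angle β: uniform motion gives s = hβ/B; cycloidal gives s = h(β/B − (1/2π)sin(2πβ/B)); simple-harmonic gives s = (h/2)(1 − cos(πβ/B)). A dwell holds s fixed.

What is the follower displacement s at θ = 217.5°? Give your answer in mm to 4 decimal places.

seg 1 [0°–208.7°] dwell: s stays 0.0000
seg 2 [208.7°–232.3°] uniform, h=12: θ=217.5° here. β=8.8, B=23.6. 12·8.8/23.6 = 4.4746 → s = 4.4746

4.4746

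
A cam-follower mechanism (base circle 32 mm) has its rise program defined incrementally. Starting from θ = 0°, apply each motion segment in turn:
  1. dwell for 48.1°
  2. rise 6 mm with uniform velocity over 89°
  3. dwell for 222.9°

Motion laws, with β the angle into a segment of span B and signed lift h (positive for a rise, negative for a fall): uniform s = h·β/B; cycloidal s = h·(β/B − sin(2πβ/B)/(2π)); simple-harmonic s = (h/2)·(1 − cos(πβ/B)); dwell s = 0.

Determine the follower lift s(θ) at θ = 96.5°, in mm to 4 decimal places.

seg 1 [0°–48.1°] dwell: s stays 0.0000
seg 2 [48.1°–137.1°] uniform, h=6: θ=96.5° here. β=48.4, B=89. 6·48.4/89 = 3.2629 → s = 3.2629

3.2629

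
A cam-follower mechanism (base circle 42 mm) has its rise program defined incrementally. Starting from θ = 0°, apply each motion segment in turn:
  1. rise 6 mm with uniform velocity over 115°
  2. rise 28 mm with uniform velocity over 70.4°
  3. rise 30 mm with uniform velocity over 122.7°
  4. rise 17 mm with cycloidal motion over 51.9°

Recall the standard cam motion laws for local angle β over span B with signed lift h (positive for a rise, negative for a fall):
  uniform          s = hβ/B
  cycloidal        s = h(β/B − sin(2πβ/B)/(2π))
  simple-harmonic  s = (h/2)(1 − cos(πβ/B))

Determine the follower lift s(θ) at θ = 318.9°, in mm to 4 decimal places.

seg 1 [0°–115°] uniform, h=6: full span → s += 6 → s = 6.0000
seg 2 [115°–185.4°] uniform, h=28: full span → s += 28 → s = 34.0000
seg 3 [185.4°–308.1°] uniform, h=30: full span → s += 30 → s = 64.0000
seg 4 [308.1°–360°] cycloidal, h=17: θ=318.9° here. β=10.8, B=51.9. 17·(0.2081 − sin(2π·0.2081)/(2π)) = 0.9252 → s = 64.9252

64.9252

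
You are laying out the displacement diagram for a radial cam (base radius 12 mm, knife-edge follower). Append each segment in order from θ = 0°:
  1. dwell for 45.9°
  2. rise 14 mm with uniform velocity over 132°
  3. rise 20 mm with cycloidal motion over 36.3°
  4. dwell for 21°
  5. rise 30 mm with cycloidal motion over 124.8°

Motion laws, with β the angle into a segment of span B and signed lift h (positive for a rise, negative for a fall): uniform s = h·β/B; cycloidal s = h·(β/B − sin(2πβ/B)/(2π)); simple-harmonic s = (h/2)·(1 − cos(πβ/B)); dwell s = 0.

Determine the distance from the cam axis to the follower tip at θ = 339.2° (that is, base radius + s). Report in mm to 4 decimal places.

seg 1 [0°–45.9°] dwell: s stays 0.0000
seg 2 [45.9°–177.9°] uniform, h=14: full span → s += 14 → s = 14.0000
seg 3 [177.9°–214.2°] cycloidal, h=20: full span → s += 20 → s = 34.0000
seg 4 [214.2°–235.2°] dwell: s stays 34.0000
seg 5 [235.2°–360°] cycloidal, h=30: θ=339.2° here. β=104, B=124.8. 30·(0.8333 − sin(2π·0.8333)/(2π)) = 29.1350 → s = 63.1350
radial distance = base radius + s = 12 + 63.1350 = 75.1350

75.1350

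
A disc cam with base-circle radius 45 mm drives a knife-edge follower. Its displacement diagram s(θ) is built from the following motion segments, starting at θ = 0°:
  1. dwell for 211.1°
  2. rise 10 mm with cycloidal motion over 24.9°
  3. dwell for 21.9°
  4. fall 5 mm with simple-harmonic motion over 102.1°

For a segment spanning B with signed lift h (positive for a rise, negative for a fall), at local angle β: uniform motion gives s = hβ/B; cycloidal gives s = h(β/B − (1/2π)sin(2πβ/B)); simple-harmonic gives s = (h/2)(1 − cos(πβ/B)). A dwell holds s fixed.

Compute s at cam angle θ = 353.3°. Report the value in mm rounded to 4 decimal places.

seg 1 [0°–211.1°] dwell: s stays 0.0000
seg 2 [211.1°–236°] cycloidal, h=10: full span → s += 10 → s = 10.0000
seg 3 [236°–257.9°] dwell: s stays 10.0000
seg 4 [257.9°–360°] simple-harmonic, h=-5: θ=353.3° here. β=95.4, B=102.1. -5/2·(1 − cos(π·0.9344)) = -4.9471 → s = 5.0529

5.0529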